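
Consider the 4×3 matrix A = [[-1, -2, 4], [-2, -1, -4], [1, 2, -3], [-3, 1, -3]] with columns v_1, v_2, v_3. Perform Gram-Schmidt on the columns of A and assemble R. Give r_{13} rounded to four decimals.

e_1 = v_1/‖v_1‖ = (-1, -2, 1, -3)/3.8730 = (-0.2582, -0.5164, 0.2582, -0.7746).
r_{13} = e_1·v_3 = 2.5820.

r_{13} = 2.5820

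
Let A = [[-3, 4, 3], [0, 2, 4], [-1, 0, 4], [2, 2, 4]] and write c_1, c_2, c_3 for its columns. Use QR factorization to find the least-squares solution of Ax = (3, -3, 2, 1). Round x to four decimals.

x = (-0.5940, 0.0279, 0.0921)

c_1 = (-3, 0, -1, 2); ‖c_1‖ = 3.7417, so q_1 = (-0.8018, 0.0000, -0.2673, 0.5345).
q_1·c_2 = (-0.8018)·4 + 0.0000·2 + (-0.2673)·0 + 0.5345·2 = -2.1381.
u_2 = c_2 + 2.1381·q_1 = (2.2857, 2.0000, -0.5714, 3.1429).
‖u_2‖ = 4.4078, so q_2 = (0.5186, 0.4537, -0.1296, 0.7130).
q_1·c_3 = (-0.8018)·3 + 0.0000·4 + (-0.2673)·4 + 0.5345·4 = -1.3363; q_2·c_3 = 0.5186·3 + 0.4537·4 + (-0.1296)·4 + 0.7130·4 = 5.7042.
u_3 = c_3 + 1.3363·q_1 − 5.7042·q_2 = (-1.0294, 1.4118, 4.3824, 0.6471).
‖u_3‖ = 4.7620, so q_3 = (-0.2162, 0.2965, 0.9203, 0.1359).
Qᵀb = (-2.4054, 0.6482, 0.4385).
Back-substitute: x_3 = 0.4385/4.7620 = 0.0921.
x_2 = (0.6482 − 5.7042·0.0921)/4.4078 = 0.0279.
x_1 = (-2.4054 + 2.1381·0.0279 + 1.3363·0.0921)/3.7417 = -0.5940.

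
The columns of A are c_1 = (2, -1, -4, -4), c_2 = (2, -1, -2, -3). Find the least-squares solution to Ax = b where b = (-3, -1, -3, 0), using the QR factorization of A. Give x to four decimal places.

x = (2.4634, -3.3659)

c_1 = (2, -1, -4, -4); ‖c_1‖ = 6.0828, so q_1 = (0.3288, -0.1644, -0.6576, -0.6576).
q_1·c_2 = 0.3288·2 + (-0.1644)·(-1) + (-0.6576)·(-2) + (-0.6576)·(-3) = 4.1100.
u_2 = c_2 − 4.1100·q_1 = (0.6486, -0.3243, 0.7027, -0.2973).
‖u_2‖ = 1.0527, so q_2 = (0.6162, -0.3081, 0.6675, -0.2824).
Qᵀb = (1.1508, -3.5431).
Back-substitute: x_2 = -3.5431/1.0527 = -3.3659.
x_1 = (1.1508 − 4.1100·(-3.3659))/6.0828 = 2.4634.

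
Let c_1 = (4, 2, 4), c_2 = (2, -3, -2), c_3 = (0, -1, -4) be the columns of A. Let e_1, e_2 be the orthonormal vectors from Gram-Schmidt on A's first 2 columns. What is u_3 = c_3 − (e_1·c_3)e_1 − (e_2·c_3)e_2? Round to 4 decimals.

u_3 = (0.6667, 1.3333, -1.3333)

c_1 = (4, 2, 4); ‖c_1‖ = 6.0000, so e_1 = (0.6667, 0.3333, 0.6667).
e_1·c_2 = 0.6667·2 + 0.3333·(-3) + 0.6667·(-2) = -1.0000.
u_2 = c_2 + 1.0000·e_1 = (2.6667, -2.6667, -1.3333).
‖u_2‖ = 4.0000, so e_2 = (0.6667, -0.6667, -0.3333).
e_1·c_3 = 0.6667·0 + 0.3333·(-1) + 0.6667·(-4) = -3.0000; e_2·c_3 = 0.6667·0 + (-0.6667)·(-1) + (-0.3333)·(-4) = 2.0000.
u_3 = c_3 + 3.0000·e_1 − 2.0000·e_2 = (0.6667, 1.3333, -1.3333).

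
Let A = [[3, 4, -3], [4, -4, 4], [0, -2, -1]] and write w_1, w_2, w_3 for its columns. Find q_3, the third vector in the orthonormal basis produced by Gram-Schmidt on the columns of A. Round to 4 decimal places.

q_3 = (-0.2691, 0.2018, -0.9417)

w_1 = (3, 4, 0); ‖w_1‖ = 5.0000, so q_1 = (0.6000, 0.8000, 0.0000).
q_1·w_2 = 0.6000·4 + 0.8000·(-4) + 0.0000·(-2) = -0.8000.
u_2 = w_2 + 0.8000·q_1 = (4.4800, -3.3600, -2.0000).
‖u_2‖ = 5.9464, so q_2 = (0.7534, -0.5650, -0.3363).
q_1·w_3 = 0.6000·(-3) + 0.8000·4 + 0.0000·(-1) = 1.4000; q_2·w_3 = 0.7534·(-3) + (-0.5650)·4 + (-0.3363)·(-1) = -4.1840.
u_3 = w_3 − 1.4000·q_1 + 4.1840·q_2 = (-0.6878, 0.5158, -2.4072).
‖u_3‖ = 2.5562, so q_3 = (-0.2691, 0.2018, -0.9417).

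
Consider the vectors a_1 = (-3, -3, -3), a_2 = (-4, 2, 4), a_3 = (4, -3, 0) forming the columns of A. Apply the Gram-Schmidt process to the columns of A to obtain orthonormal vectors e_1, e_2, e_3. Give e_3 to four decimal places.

a_1 = (-3, -3, -3); ‖a_1‖ = 5.1962, so e_1 = (-0.5774, -0.5774, -0.5774).
e_1·a_2 = (-0.5774)·(-4) + (-0.5774)·2 + (-0.5774)·4 = -1.1547.
u_2 = a_2 + 1.1547·e_1 = (-4.6667, 1.3333, 3.3333).
‖u_2‖ = 5.8878, so e_2 = (-0.7926, 0.2265, 0.5661).
e_1·a_3 = (-0.5774)·4 + (-0.5774)·(-3) + (-0.5774)·0 = -0.5774; e_2·a_3 = (-0.7926)·4 + 0.2265·(-3) + 0.5661·0 = -3.8497.
u_3 = a_3 + 0.5774·e_1 + 3.8497·e_2 = (0.6154, -2.4615, 1.8462).
‖u_3‖ = 3.1379, so e_3 = (0.1961, -0.7845, 0.5883).

e_3 = (0.1961, -0.7845, 0.5883)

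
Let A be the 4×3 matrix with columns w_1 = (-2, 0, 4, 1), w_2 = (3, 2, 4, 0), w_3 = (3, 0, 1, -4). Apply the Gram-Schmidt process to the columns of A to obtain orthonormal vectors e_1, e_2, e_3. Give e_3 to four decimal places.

e_3 = (-0.0421, -0.3508, 0.2070, -0.9123)

w_1 = (-2, 0, 4, 1); ‖w_1‖ = 4.5826, so e_1 = (-0.4364, 0.0000, 0.8729, 0.2182).
e_1·w_2 = (-0.4364)·3 + 0.0000·2 + 0.8729·4 + 0.2182·0 = 2.1822.
u_2 = w_2 − 2.1822·e_1 = (3.9524, 2.0000, 2.0952, -0.4762).
‖u_2‖ = 4.9232, so e_2 = (0.8028, 0.4062, 0.4256, -0.0967).
e_1·w_3 = (-0.4364)·3 + 0.0000·0 + 0.8729·1 + 0.2182·(-4) = -1.3093; e_2·w_3 = 0.8028·3 + 0.4062·0 + 0.4256·1 + (-0.0967)·(-4) = 3.2209.
u_3 = w_3 + 1.3093·e_1 − 3.2209·e_2 = (-0.1572, -1.3084, 0.7721, -3.4028).
‖u_3‖ = 3.7298, so e_3 = (-0.0421, -0.3508, 0.2070, -0.9123).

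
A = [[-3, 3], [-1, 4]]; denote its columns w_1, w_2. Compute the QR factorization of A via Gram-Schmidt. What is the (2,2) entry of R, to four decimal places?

w_1 = (-3, -1); ‖w_1‖ = 3.1623, so e_1 = (-0.9487, -0.3162).
e_1·w_2 = (-0.9487)·3 + (-0.3162)·4 = -4.1110.
u_2 = w_2 + 4.1110·e_1 = (-0.9000, 2.7000).
r_{22} = ‖u_2‖ = 2.8460.

r_{22} = 2.8460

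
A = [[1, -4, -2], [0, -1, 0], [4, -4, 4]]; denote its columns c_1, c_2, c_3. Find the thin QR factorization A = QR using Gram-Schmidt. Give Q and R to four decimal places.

c_1 = (1, 0, 4); ‖c_1‖ = 4.1231, so e_1 = (0.2425, 0.0000, 0.9701).
e_1·c_2 = 0.2425·(-4) + 0.0000·(-1) + 0.9701·(-4) = -4.8507.
u_2 = c_2 + 4.8507·e_1 = (-2.8235, -1.0000, 0.7059).
‖u_2‖ = 3.0774, so e_2 = (-0.9175, -0.3249, 0.2294).
e_1·c_3 = 0.2425·(-2) + 0.0000·0 + 0.9701·4 = 3.3955; e_2·c_3 = (-0.9175)·(-2) + (-0.3249)·0 + 0.2294·4 = 2.7525.
u_3 = c_3 − 3.3955·e_1 − 2.7525·e_2 = (-0.2981, 0.8944, 0.0745).
‖u_3‖ = 0.9457, so e_3 = (-0.3152, 0.9457, 0.0788).

Q = [[0.2425, -0.9175, -0.3152], [0.0000, -0.3249, 0.9457], [0.9701, 0.2294, 0.0788]], R = [[4.1231, -4.8507, 3.3955], [0.0000, 3.0774, 2.7525], [0.0000, 0.0000, 0.9457]]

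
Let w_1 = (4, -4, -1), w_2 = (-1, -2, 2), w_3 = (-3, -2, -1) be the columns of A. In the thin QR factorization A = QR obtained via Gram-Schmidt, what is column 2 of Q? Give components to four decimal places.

q_2 = (-0.4170, -0.5898, 0.6915)

q_1 = w_1/‖w_1‖ = (4, -4, -1)/5.7446 = (0.6963, -0.6963, -0.1741).
r_{12} = q_1·w_2 = 0.3482.
u_2 = w_2 − 0.3482·q_1 = (-1.2424, -1.7576, 2.0606).
‖u_2‖ = 2.9797, so q_2 = (-0.4170, -0.5898, 0.6915).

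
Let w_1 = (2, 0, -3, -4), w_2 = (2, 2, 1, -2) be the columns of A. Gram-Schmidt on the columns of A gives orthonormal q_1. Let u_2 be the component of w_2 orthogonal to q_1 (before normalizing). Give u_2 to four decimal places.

u_2 = (1.3793, 2.0000, 1.9310, -0.7586)

q_1 = w_1/‖w_1‖ = (2, 0, -3, -4)/5.3852 = (0.3714, 0.0000, -0.5571, -0.7428).
r_{12} = q_1·w_2 = 1.6713.
u_2 = w_2 − 1.6713·q_1 = (1.3793, 2.0000, 1.9310, -0.7586).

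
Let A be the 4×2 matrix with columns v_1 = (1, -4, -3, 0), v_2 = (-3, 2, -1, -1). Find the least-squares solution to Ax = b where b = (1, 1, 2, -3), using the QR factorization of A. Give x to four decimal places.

x = (-0.4141, -0.2209)

e_1 = v_1/‖v_1‖ = (1, -4, -3, 0)/5.0990 = (0.1961, -0.7845, -0.5883, 0.0000).
r_{12} = e_1·v_2 = -1.5689.
u_2 = v_2 + 1.5689·e_1 = (-2.6923, 0.7692, -1.9231, -1.0000).
‖u_2‖ = 3.5410, so e_2 = (-0.7603, 0.2172, -0.5431, -0.2824).
Qᵀb = (-1.7650, -0.7821).
Back-substitute: x_2 = -0.7821/3.5410 = -0.2209.
x_1 = (-1.7650 + 1.5689·(-0.2209))/5.0990 = -0.4141.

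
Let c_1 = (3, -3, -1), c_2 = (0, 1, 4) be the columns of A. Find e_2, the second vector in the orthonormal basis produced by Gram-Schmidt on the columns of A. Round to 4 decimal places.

e_2 = (0.2910, -0.0277, 0.9563)

c_1 = (3, -3, -1); ‖c_1‖ = 4.3589, so e_1 = (0.6882, -0.6882, -0.2294).
e_1·c_2 = 0.6882·0 + (-0.6882)·1 + (-0.2294)·4 = -1.6059.
u_2 = c_2 + 1.6059·e_1 = (1.1053, -0.1053, 3.6316).
‖u_2‖ = 3.7975, so e_2 = (0.2910, -0.0277, 0.9563).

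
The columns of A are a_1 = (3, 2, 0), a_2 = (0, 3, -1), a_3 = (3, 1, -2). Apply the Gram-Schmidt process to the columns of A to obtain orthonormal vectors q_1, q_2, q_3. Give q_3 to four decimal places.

q_3 = (0.2063, -0.3094, -0.9283)

a_1 = (3, 2, 0); ‖a_1‖ = 3.6056, so q_1 = (0.8321, 0.5547, 0.0000).
q_1·a_2 = 0.8321·0 + 0.5547·3 + 0.0000·(-1) = 1.6641.
u_2 = a_2 − 1.6641·q_1 = (-1.3846, 2.0769, -1.0000).
‖u_2‖ = 2.6890, so q_2 = (-0.5149, 0.7724, -0.3719).
q_1·a_3 = 0.8321·3 + 0.5547·1 + 0.0000·(-2) = 3.0509; q_2·a_3 = (-0.5149)·3 + 0.7724·1 + (-0.3719)·(-2) = -0.0286.
u_3 = a_3 − 3.0509·q_1 + 0.0286·q_2 = (0.4468, -0.6702, -2.0106).
‖u_3‖ = 2.1660, so q_3 = (0.2063, -0.3094, -0.9283).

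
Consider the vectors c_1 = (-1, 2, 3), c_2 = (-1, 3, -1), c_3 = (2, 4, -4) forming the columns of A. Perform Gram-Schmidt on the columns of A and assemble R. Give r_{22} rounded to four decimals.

c_1 = (-1, 2, 3); ‖c_1‖ = 3.7417, so e_1 = (-0.2673, 0.5345, 0.8018).
e_1·c_2 = (-0.2673)·(-1) + 0.5345·3 + 0.8018·(-1) = 1.0690.
u_2 = c_2 − 1.0690·e_1 = (-0.7143, 2.4286, -1.8571).
r_{22} = ‖u_2‖ = 3.1396.

r_{22} = 3.1396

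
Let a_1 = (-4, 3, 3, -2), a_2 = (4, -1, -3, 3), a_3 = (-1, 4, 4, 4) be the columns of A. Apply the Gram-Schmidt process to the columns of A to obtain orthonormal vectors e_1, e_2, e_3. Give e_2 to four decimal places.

e_2 = (0.1968, 0.7871, -0.1476, 0.5657)

e_1 = a_1/‖a_1‖ = (-4, 3, 3, -2)/6.1644 = (-0.6489, 0.4867, 0.4867, -0.3244).
r_{12} = e_1·a_2 = -5.5155.
u_2 = a_2 + 5.5155·e_1 = (0.4211, 1.6842, -0.3158, 1.2105).
‖u_2‖ = 2.1398, so e_2 = (0.1968, 0.7871, -0.1476, 0.5657).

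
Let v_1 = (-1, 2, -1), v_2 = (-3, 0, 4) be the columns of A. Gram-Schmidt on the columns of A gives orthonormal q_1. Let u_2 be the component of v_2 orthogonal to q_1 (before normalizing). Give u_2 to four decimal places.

u_2 = (-3.1667, 0.3333, 3.8333)

v_1 = (-1, 2, -1); ‖v_1‖ = 2.4495, so q_1 = (-0.4082, 0.8165, -0.4082).
q_1·v_2 = (-0.4082)·(-3) + 0.8165·0 + (-0.4082)·4 = -0.4082.
u_2 = v_2 + 0.4082·q_1 = (-3.1667, 0.3333, 3.8333).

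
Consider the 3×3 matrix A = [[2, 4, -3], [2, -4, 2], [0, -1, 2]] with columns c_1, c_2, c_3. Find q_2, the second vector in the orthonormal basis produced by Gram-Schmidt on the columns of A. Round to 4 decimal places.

q_2 = (0.6963, -0.6963, -0.1741)

c_1 = (2, 2, 0); ‖c_1‖ = 2.8284, so q_1 = (0.7071, 0.7071, 0.0000).
q_1·c_2 = 0.7071·4 + 0.7071·(-4) + 0.0000·(-1) = 0.0000.
u_2 = c_2 + 0.0000·q_1 = (4.0000, -4.0000, -1.0000).
‖u_2‖ = 5.7446, so q_2 = (0.6963, -0.6963, -0.1741).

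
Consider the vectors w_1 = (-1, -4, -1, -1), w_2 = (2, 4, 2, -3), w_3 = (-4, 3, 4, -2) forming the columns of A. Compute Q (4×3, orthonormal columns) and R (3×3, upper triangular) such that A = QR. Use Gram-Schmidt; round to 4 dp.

q_1 = w_1/‖w_1‖ = (-1, -4, -1, -1)/4.3589 = (-0.2294, -0.9177, -0.2294, -0.2294).
r_{12} = q_1·w_2 = -3.9001.
u_2 = w_2 + 3.9001·q_1 = (1.1053, 0.4211, 1.1053, -3.8947).
‖u_2‖ = 4.2178, so q_2 = (0.2620, 0.0998, 0.2620, -0.9234).
r_{13} = q_1·w_3 = -2.2942; r_{23} = q_2·w_3 = 2.1463.
u_3 = w_3 + 2.2942·q_1 − 2.1463·q_2 = (-5.0888, 0.6805, 2.9112, -0.5444).
‖u_3‖ = 5.9271, so q_3 = (-0.8586, 0.1148, 0.4912, -0.0918).

Q = [[-0.2294, 0.2620, -0.8586], [-0.9177, 0.0998, 0.1148], [-0.2294, 0.2620, 0.4912], [-0.2294, -0.9234, -0.0918]], R = [[4.3589, -3.9001, -2.2942], [0.0000, 4.2178, 2.1463], [0.0000, 0.0000, 5.9271]]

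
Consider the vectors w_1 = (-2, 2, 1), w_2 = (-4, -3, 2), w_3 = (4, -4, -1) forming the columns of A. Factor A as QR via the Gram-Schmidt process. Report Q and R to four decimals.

Q = [[-0.6667, -0.5963, 0.4472], [0.6667, -0.7454, 0.0000], [0.3333, 0.2981, 0.8944]], R = [[3.0000, 1.3333, -5.6667], [0.0000, 5.2175, 0.2981], [0.0000, 0.0000, 0.8944]]

w_1 = (-2, 2, 1); ‖w_1‖ = 3.0000, so q_1 = (-0.6667, 0.6667, 0.3333).
q_1·w_2 = (-0.6667)·(-4) + 0.6667·(-3) + 0.3333·2 = 1.3333.
u_2 = w_2 − 1.3333·q_1 = (-3.1111, -3.8889, 1.5556).
‖u_2‖ = 5.2175, so q_2 = (-0.5963, -0.7454, 0.2981).
q_1·w_3 = (-0.6667)·4 + 0.6667·(-4) + 0.3333·(-1) = -5.6667; q_2·w_3 = (-0.5963)·4 + (-0.7454)·(-4) + 0.2981·(-1) = 0.2981.
u_3 = w_3 + 5.6667·q_1 − 0.2981·q_2 = (0.4000, 0.0000, 0.8000).
‖u_3‖ = 0.8944, so q_3 = (0.4472, 0.0000, 0.8944).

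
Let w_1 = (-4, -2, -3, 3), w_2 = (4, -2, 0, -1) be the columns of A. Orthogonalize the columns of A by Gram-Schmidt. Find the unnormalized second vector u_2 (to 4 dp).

u_2 = (2.4211, -2.7895, -1.1842, 0.1842)

q_1 = w_1/‖w_1‖ = (-4, -2, -3, 3)/6.1644 = (-0.6489, -0.3244, -0.4867, 0.4867).
r_{12} = q_1·w_2 = -2.4333.
u_2 = w_2 + 2.4333·q_1 = (2.4211, -2.7895, -1.1842, 0.1842).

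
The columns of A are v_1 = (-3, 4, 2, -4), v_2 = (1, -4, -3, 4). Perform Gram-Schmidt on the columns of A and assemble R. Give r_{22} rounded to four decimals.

r_{22} = 2.1551

v_1 = (-3, 4, 2, -4); ‖v_1‖ = 6.7082, so q_1 = (-0.4472, 0.5963, 0.2981, -0.5963).
q_1·v_2 = (-0.4472)·1 + 0.5963·(-4) + 0.2981·(-3) + (-0.5963)·4 = -6.1119.
u_2 = v_2 + 6.1119·q_1 = (-1.7333, -0.3556, -1.1778, 0.3556).
r_{22} = ‖u_2‖ = 2.1551.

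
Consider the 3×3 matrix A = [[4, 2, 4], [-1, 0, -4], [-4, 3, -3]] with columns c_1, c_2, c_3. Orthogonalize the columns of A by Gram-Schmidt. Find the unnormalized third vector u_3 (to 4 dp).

c_1 = (4, -1, -4); ‖c_1‖ = 5.7446, so q_1 = (0.6963, -0.1741, -0.6963).
q_1·c_2 = 0.6963·2 + (-0.1741)·0 + (-0.6963)·3 = -0.6963.
u_2 = c_2 + 0.6963·q_1 = (2.4848, -0.1212, 2.5152).
‖u_2‖ = 3.5377, so q_2 = (0.7024, -0.0343, 0.7110).
q_1·c_3 = 0.6963·4 + (-0.1741)·(-4) + (-0.6963)·(-3) = 5.5705; q_2·c_3 = 0.7024·4 + (-0.0343)·(-4) + 0.7110·(-3) = 0.8138.
u_3 = c_3 − 5.5705·q_1 − 0.8138·q_2 = (-0.4504, -3.0024, 0.3002).

u_3 = (-0.4504, -3.0024, 0.3002)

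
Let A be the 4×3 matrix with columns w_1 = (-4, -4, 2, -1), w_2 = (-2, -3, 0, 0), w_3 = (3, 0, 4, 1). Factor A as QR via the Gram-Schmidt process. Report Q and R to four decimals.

w_1 = (-4, -4, 2, -1); ‖w_1‖ = 6.0828, so e_1 = (-0.6576, -0.6576, 0.3288, -0.1644).
e_1·w_2 = (-0.6576)·(-2) + (-0.6576)·(-3) + 0.3288·0 + (-0.1644)·0 = 3.2880.
u_2 = w_2 − 3.2880·e_1 = (0.1622, -0.8378, -1.0811, 0.5405).
‖u_2‖ = 1.4796, so e_2 = (0.1096, -0.5663, -0.7307, 0.3653).
e_1·w_3 = (-0.6576)·3 + (-0.6576)·0 + 0.3288·4 + (-0.1644)·1 = -0.8220; e_2·w_3 = 0.1096·3 + (-0.5663)·0 + (-0.7307)·4 + 0.3653·1 = -2.2285.
u_3 = w_3 + 0.8220·e_1 + 2.2285·e_2 = (2.7037, -1.8025, 2.6420, 1.6790).
‖u_3‖ = 4.5120, so e_3 = (0.5992, -0.3995, 0.5855, 0.3721).

Q = [[-0.6576, 0.1096, 0.5992], [-0.6576, -0.5663, -0.3995], [0.3288, -0.7307, 0.5855], [-0.1644, 0.3653, 0.3721]], R = [[6.0828, 3.2880, -0.8220], [0.0000, 1.4796, -2.2285], [0.0000, 0.0000, 4.5120]]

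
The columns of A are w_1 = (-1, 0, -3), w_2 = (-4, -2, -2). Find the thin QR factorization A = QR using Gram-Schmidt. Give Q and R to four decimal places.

q_1 = w_1/‖w_1‖ = (-1, 0, -3)/3.1623 = (-0.3162, 0.0000, -0.9487).
r_{12} = q_1·w_2 = 3.1623.
u_2 = w_2 − 3.1623·q_1 = (-3.0000, -2.0000, 1.0000).
‖u_2‖ = 3.7417, so q_2 = (-0.8018, -0.5345, 0.2673).

Q = [[-0.3162, -0.8018], [0.0000, -0.5345], [-0.9487, 0.2673]], R = [[3.1623, 3.1623], [0.0000, 3.7417]]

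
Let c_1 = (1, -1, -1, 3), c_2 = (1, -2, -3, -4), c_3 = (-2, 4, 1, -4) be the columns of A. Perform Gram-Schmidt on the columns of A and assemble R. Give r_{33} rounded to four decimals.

c_1 = (1, -1, -1, 3); ‖c_1‖ = 3.4641, so q_1 = (0.2887, -0.2887, -0.2887, 0.8660).
q_1·c_2 = 0.2887·1 + (-0.2887)·(-2) + (-0.2887)·(-3) + 0.8660·(-4) = -1.7321.
u_2 = c_2 + 1.7321·q_1 = (1.5000, -2.5000, -3.5000, -2.5000).
‖u_2‖ = 5.1962, so q_2 = (0.2887, -0.4811, -0.6736, -0.4811).
q_1·c_3 = 0.2887·(-2) + (-0.2887)·4 + (-0.2887)·1 + 0.8660·(-4) = -5.4848; q_2·c_3 = 0.2887·(-2) + (-0.4811)·4 + (-0.6736)·1 + (-0.4811)·(-4) = -1.2509.
u_3 = c_3 + 5.4848·q_1 + 1.2509·q_2 = (-0.0556, 1.8148, -1.4259, 0.1481).
r_{33} = ‖u_3‖ = 2.3134.

r_{33} = 2.3134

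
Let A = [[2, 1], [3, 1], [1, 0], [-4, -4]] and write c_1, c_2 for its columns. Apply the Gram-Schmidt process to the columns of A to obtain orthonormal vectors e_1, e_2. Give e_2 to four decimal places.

e_2 = (-0.2202, -0.6055, -0.3853, -0.6606)

c_1 = (2, 3, 1, -4); ‖c_1‖ = 5.4772, so e_1 = (0.3651, 0.5477, 0.1826, -0.7303).
e_1·c_2 = 0.3651·1 + 0.5477·1 + 0.1826·0 + (-0.7303)·(-4) = 3.8341.
u_2 = c_2 − 3.8341·e_1 = (-0.4000, -1.1000, -0.7000, -1.2000).
‖u_2‖ = 1.8166, so e_2 = (-0.2202, -0.6055, -0.3853, -0.6606).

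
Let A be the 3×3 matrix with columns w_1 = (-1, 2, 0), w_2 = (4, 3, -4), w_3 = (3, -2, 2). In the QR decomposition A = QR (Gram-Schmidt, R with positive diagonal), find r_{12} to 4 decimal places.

e_1 = w_1/‖w_1‖ = (-1, 2, 0)/2.2361 = (-0.4472, 0.8944, 0.0000).
r_{12} = e_1·w_2 = 0.8944.

r_{12} = 0.8944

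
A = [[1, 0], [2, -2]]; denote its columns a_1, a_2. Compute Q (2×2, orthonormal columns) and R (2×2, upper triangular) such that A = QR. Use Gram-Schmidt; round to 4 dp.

Q = [[0.4472, 0.8944], [0.8944, -0.4472]], R = [[2.2361, -1.7889], [0.0000, 0.8944]]

q_1 = a_1/‖a_1‖ = (1, 2)/2.2361 = (0.4472, 0.8944).
r_{12} = q_1·a_2 = -1.7889.
u_2 = a_2 + 1.7889·q_1 = (0.8000, -0.4000).
‖u_2‖ = 0.8944, so q_2 = (0.8944, -0.4472).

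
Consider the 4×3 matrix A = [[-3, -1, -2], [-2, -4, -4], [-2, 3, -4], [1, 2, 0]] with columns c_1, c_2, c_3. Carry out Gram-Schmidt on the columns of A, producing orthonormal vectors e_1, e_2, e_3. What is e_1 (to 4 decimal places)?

e_1 = c_1/‖c_1‖ = (-3, -2, -2, 1)/4.2426 = (-0.7071, -0.4714, -0.4714, 0.2357).

e_1 = (-0.7071, -0.4714, -0.4714, 0.2357)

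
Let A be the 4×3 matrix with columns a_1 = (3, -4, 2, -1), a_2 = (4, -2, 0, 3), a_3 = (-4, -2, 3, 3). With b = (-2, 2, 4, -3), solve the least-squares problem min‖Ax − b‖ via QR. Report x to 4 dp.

x = (0.4602, -0.9816, 0.1188)

q_1 = a_1/‖a_1‖ = (3, -4, 2, -1)/5.4772 = (0.5477, -0.7303, 0.3651, -0.1826).
r_{12} = q_1·a_2 = 3.1038.
u_2 = a_2 − 3.1038·q_1 = (2.3000, 0.2667, -1.1333, 3.5667).
‖u_2‖ = 4.4008, so q_2 = (0.5226, 0.0606, -0.2575, 0.8105).
r_{13} = q_1·a_3 = -0.1826; r_{23} = q_2·a_3 = -0.5529.
u_3 = a_3 + 0.1826·q_1 + 0.5529·q_2 = (-3.6110, -2.0998, 2.9243, 3.4148).
‖u_3‖ = 6.1369, so q_3 = (-0.5884, -0.3422, 0.4765, 0.5564).
Qᵀb = (-0.5477, -4.3856, 0.7292).
Back-substitute: x_3 = 0.7292/6.1369 = 0.1188.
x_2 = (-4.3856 + 0.5529·0.1188)/4.4008 = -0.9816.
x_1 = (-0.5477 − 3.1038·(-0.9816) + 0.1826·0.1188)/5.4772 = 0.4602.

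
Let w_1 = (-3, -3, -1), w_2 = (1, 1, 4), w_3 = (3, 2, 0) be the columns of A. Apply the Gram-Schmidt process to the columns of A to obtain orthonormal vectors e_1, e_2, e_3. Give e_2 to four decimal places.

e_1 = w_1/‖w_1‖ = (-3, -3, -1)/4.3589 = (-0.6882, -0.6882, -0.2294).
r_{12} = e_1·w_2 = -2.2942.
u_2 = w_2 + 2.2942·e_1 = (-0.5789, -0.5789, 3.4737).
‖u_2‖ = 3.5689, so e_2 = (-0.1622, -0.1622, 0.9733).

e_2 = (-0.1622, -0.1622, 0.9733)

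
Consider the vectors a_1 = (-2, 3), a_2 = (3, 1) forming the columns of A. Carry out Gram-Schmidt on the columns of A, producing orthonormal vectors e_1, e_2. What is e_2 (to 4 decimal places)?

a_1 = (-2, 3); ‖a_1‖ = 3.6056, so e_1 = (-0.5547, 0.8321).
e_1·a_2 = (-0.5547)·3 + 0.8321·1 = -0.8321.
u_2 = a_2 + 0.8321·e_1 = (2.5385, 1.6923).
‖u_2‖ = 3.0509, so e_2 = (0.8321, 0.5547).

e_2 = (0.8321, 0.5547)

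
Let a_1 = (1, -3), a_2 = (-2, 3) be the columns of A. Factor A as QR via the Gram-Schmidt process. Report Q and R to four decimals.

Q = [[0.3162, -0.9487], [-0.9487, -0.3162]], R = [[3.1623, -3.4785], [0.0000, 0.9487]]

a_1 = (1, -3); ‖a_1‖ = 3.1623, so q_1 = (0.3162, -0.9487).
q_1·a_2 = 0.3162·(-2) + (-0.9487)·3 = -3.4785.
u_2 = a_2 + 3.4785·q_1 = (-0.9000, -0.3000).
‖u_2‖ = 0.9487, so q_2 = (-0.9487, -0.3162).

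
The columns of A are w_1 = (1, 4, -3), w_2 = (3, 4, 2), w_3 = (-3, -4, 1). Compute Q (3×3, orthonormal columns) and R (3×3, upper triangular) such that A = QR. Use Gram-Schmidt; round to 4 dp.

w_1 = (1, 4, -3); ‖w_1‖ = 5.0990, so e_1 = (0.1961, 0.7845, -0.5883).
e_1·w_2 = 0.1961·3 + 0.7845·4 + (-0.5883)·2 = 2.5495.
u_2 = w_2 − 2.5495·e_1 = (2.5000, 2.0000, 3.5000).
‖u_2‖ = 4.7434, so e_2 = (0.5270, 0.4216, 0.7379).
e_1·w_3 = 0.1961·(-3) + 0.7845·(-4) + (-0.5883)·1 = -4.3146; e_2·w_3 = 0.5270·(-3) + 0.4216·(-4) + 0.7379·1 = -2.5298.
u_3 = w_3 + 4.3146·e_1 + 2.5298·e_2 = (-0.8205, 0.4513, 0.3282).
‖u_3‖ = 0.9923, so e_3 = (-0.8269, 0.4548, 0.3308).

Q = [[0.1961, 0.5270, -0.8269], [0.7845, 0.4216, 0.4548], [-0.5883, 0.7379, 0.3308]], R = [[5.0990, 2.5495, -4.3146], [0.0000, 4.7434, -2.5298], [0.0000, 0.0000, 0.9923]]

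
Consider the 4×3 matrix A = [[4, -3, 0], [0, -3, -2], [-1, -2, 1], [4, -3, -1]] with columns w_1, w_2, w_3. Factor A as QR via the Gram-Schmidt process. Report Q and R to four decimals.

w_1 = (4, 0, -1, 4); ‖w_1‖ = 5.7446, so e_1 = (0.6963, 0.0000, -0.1741, 0.6963).
e_1·w_2 = 0.6963·(-3) + 0.0000·(-3) + (-0.1741)·(-2) + 0.6963·(-3) = -3.8297.
u_2 = w_2 + 3.8297·e_1 = (-0.3333, -3.0000, -2.6667, -0.3333).
‖u_2‖ = 4.0415, so e_2 = (-0.0825, -0.7423, -0.6598, -0.0825).
e_1·w_3 = 0.6963·0 + 0.0000·(-2) + (-0.1741)·1 + 0.6963·(-1) = -0.8704; e_2·w_3 = (-0.0825)·0 + (-0.7423)·(-2) + (-0.6598)·1 + (-0.0825)·(-1) = 0.9073.
u_3 = w_3 + 0.8704·e_1 − 0.9073·e_2 = (0.6809, -1.3265, 1.4471, -0.3191).
‖u_3‖ = 2.1022, so e_3 = (0.3239, -0.6310, 0.6884, -0.1518).

Q = [[0.6963, -0.0825, 0.3239], [0.0000, -0.7423, -0.6310], [-0.1741, -0.6598, 0.6884], [0.6963, -0.0825, -0.1518]], R = [[5.7446, -3.8297, -0.8704], [0.0000, 4.0415, 0.9073], [0.0000, 0.0000, 2.1022]]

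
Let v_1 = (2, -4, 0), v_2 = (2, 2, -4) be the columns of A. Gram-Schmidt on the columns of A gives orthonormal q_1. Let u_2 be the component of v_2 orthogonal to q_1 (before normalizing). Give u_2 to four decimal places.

v_1 = (2, -4, 0); ‖v_1‖ = 4.4721, so q_1 = (0.4472, -0.8944, 0.0000).
q_1·v_2 = 0.4472·2 + (-0.8944)·2 + 0.0000·(-4) = -0.8944.
u_2 = v_2 + 0.8944·q_1 = (2.4000, 1.2000, -4.0000).

u_2 = (2.4000, 1.2000, -4.0000)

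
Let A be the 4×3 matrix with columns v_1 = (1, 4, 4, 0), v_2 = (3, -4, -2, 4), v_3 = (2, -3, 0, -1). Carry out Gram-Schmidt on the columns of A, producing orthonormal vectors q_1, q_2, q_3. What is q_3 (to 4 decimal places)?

q_3 = (0.4718, -0.4756, 0.3576, -0.6506)

v_1 = (1, 4, 4, 0); ‖v_1‖ = 5.7446, so q_1 = (0.1741, 0.6963, 0.6963, 0.0000).
q_1·v_2 = 0.1741·3 + 0.6963·(-4) + 0.6963·(-2) + 0.0000·4 = -3.6556.
u_2 = v_2 + 3.6556·q_1 = (3.6364, -1.4545, 0.5455, 4.0000).
‖u_2‖ = 5.6246, so q_2 = (0.6465, -0.2586, 0.0970, 0.7112).
q_1·v_3 = 0.1741·2 + 0.6963·(-3) + 0.6963·0 + 0.0000·(-1) = -1.7408; q_2·v_3 = 0.6465·2 + (-0.2586)·(-3) + 0.0970·0 + 0.7112·(-1) = 1.3577.
u_3 = v_3 + 1.7408·q_1 − 1.3577·q_2 = (1.4253, -1.4368, 1.0805, -1.9655).
‖u_3‖ = 3.0210, so q_3 = (0.4718, -0.4756, 0.3576, -0.6506).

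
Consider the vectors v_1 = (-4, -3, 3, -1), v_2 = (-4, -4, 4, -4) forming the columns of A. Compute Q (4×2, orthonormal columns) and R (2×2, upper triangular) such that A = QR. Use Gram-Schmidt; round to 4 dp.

v_1 = (-4, -3, 3, -1); ‖v_1‖ = 5.9161, so e_1 = (-0.6761, -0.5071, 0.5071, -0.1690).
e_1·v_2 = (-0.6761)·(-4) + (-0.5071)·(-4) + 0.5071·4 + (-0.1690)·(-4) = 7.4374.
u_2 = v_2 − 7.4374·e_1 = (1.0286, -0.2286, 0.2286, -2.7429).
‖u_2‖ = 2.9472, so e_2 = (0.3490, -0.0776, 0.0776, -0.9307).

Q = [[-0.6761, 0.3490], [-0.5071, -0.0776], [0.5071, 0.0776], [-0.1690, -0.9307]], R = [[5.9161, 7.4374], [0.0000, 2.9472]]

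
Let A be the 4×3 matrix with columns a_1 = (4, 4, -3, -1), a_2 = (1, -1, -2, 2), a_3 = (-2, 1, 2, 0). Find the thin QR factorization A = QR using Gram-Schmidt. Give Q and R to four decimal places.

Q = [[0.6172, 0.1996, -0.3923], [0.6172, -0.4453, 0.6460], [-0.4629, -0.5527, 0.1239], [-0.1543, 0.6756, 0.6430]], R = [[6.4807, 0.6172, -1.5430], [0.0000, 3.1015, -1.9499], [0.0000, 0.0000, 1.6783]]

a_1 = (4, 4, -3, -1); ‖a_1‖ = 6.4807, so e_1 = (0.6172, 0.6172, -0.4629, -0.1543).
e_1·a_2 = 0.6172·1 + 0.6172·(-1) + (-0.4629)·(-2) + (-0.1543)·2 = 0.6172.
u_2 = a_2 − 0.6172·e_1 = (0.6190, -1.3810, -1.7143, 2.0952).
‖u_2‖ = 3.1015, so e_2 = (0.1996, -0.4453, -0.5527, 0.6756).
e_1·a_3 = 0.6172·(-2) + 0.6172·1 + (-0.4629)·2 + (-0.1543)·0 = -1.5430; e_2·a_3 = 0.1996·(-2) + (-0.4453)·1 + (-0.5527)·2 + 0.6756·0 = -1.9499.
u_3 = a_3 + 1.5430·e_1 + 1.9499·e_2 = (-0.6584, 1.0842, 0.2079, 1.0792).
‖u_3‖ = 1.6783, so e_3 = (-0.3923, 0.6460, 0.1239, 0.6430).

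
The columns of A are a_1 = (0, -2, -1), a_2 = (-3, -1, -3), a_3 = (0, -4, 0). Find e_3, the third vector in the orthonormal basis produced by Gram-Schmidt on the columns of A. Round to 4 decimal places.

a_1 = (0, -2, -1); ‖a_1‖ = 2.2361, so e_1 = (0.0000, -0.8944, -0.4472).
e_1·a_2 = 0.0000·(-3) + (-0.8944)·(-1) + (-0.4472)·(-3) = 2.2361.
u_2 = a_2 − 2.2361·e_1 = (-3.0000, 1.0000, -2.0000).
‖u_2‖ = 3.7417, so e_2 = (-0.8018, 0.2673, -0.5345).
e_1·a_3 = 0.0000·0 + (-0.8944)·(-4) + (-0.4472)·0 = 3.5777; e_2·a_3 = (-0.8018)·0 + 0.2673·(-4) + (-0.5345)·0 = -1.0690.
u_3 = a_3 − 3.5777·e_1 + 1.0690·e_2 = (-0.8571, -0.5143, 1.0286).
‖u_3‖ = 1.4343, so e_3 = (-0.5976, -0.3586, 0.7171).

e_3 = (-0.5976, -0.3586, 0.7171)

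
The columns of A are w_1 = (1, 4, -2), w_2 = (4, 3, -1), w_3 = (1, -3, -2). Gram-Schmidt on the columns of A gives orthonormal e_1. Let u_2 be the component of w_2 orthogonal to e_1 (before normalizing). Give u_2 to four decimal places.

u_2 = (3.1429, -0.4286, 0.7143)

w_1 = (1, 4, -2); ‖w_1‖ = 4.5826, so e_1 = (0.2182, 0.8729, -0.4364).
e_1·w_2 = 0.2182·4 + 0.8729·3 + (-0.4364)·(-1) = 3.9279.
u_2 = w_2 − 3.9279·e_1 = (3.1429, -0.4286, 0.7143).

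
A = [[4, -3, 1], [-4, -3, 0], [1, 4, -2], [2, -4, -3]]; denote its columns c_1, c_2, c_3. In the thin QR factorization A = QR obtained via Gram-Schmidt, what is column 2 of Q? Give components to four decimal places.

c_1 = (4, -4, 1, 2); ‖c_1‖ = 6.0828, so q_1 = (0.6576, -0.6576, 0.1644, 0.3288).
q_1·c_2 = 0.6576·(-3) + (-0.6576)·(-3) + 0.1644·4 + 0.3288·(-4) = -0.6576.
u_2 = c_2 + 0.6576·q_1 = (-2.5676, -3.4324, 4.1081, -3.7838).
‖u_2‖ = 7.0404, so q_2 = (-0.3647, -0.4875, 0.5835, -0.5374).

q_2 = (-0.3647, -0.4875, 0.5835, -0.5374)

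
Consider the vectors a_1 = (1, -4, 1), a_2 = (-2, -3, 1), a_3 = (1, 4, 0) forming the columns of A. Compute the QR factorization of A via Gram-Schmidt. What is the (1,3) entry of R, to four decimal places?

q_1 = a_1/‖a_1‖ = (1, -4, 1)/4.2426 = (0.2357, -0.9428, 0.2357).
r_{13} = q_1·a_3 = -3.5355.

r_{13} = -3.5355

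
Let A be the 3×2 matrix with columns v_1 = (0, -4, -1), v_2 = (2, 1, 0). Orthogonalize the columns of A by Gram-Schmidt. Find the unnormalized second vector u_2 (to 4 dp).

u_2 = (2.0000, 0.0588, -0.2353)

v_1 = (0, -4, -1); ‖v_1‖ = 4.1231, so q_1 = (0.0000, -0.9701, -0.2425).
q_1·v_2 = 0.0000·2 + (-0.9701)·1 + (-0.2425)·0 = -0.9701.
u_2 = v_2 + 0.9701·q_1 = (2.0000, 0.0588, -0.2353).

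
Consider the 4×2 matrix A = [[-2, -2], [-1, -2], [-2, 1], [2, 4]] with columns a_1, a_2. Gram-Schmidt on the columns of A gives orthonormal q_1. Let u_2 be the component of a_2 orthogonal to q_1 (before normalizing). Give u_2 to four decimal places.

a_1 = (-2, -1, -2, 2); ‖a_1‖ = 3.6056, so q_1 = (-0.5547, -0.2774, -0.5547, 0.5547).
q_1·a_2 = (-0.5547)·(-2) + (-0.2774)·(-2) + (-0.5547)·1 + 0.5547·4 = 3.3282.
u_2 = a_2 − 3.3282·q_1 = (-0.1538, -1.0769, 2.8462, 2.1538).

u_2 = (-0.1538, -1.0769, 2.8462, 2.1538)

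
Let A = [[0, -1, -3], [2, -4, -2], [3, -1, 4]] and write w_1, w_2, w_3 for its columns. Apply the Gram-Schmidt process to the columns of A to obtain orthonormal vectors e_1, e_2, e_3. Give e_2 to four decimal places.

w_1 = (0, 2, 3); ‖w_1‖ = 3.6056, so e_1 = (0.0000, 0.5547, 0.8321).
e_1·w_2 = 0.0000·(-1) + 0.5547·(-4) + 0.8321·(-1) = -3.0509.
u_2 = w_2 + 3.0509·e_1 = (-1.0000, -2.3077, 1.5385).
‖u_2‖ = 2.9483, so e_2 = (-0.3392, -0.7827, 0.5218).

e_2 = (-0.3392, -0.7827, 0.5218)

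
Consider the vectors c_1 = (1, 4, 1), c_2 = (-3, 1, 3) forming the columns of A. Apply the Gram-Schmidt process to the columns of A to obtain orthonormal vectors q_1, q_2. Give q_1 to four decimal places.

q_1 = (0.2357, 0.9428, 0.2357)

c_1 = (1, 4, 1); ‖c_1‖ = 4.2426, so q_1 = (0.2357, 0.9428, 0.2357).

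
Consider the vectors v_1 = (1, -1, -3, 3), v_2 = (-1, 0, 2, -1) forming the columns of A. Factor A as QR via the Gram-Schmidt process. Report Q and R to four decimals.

v_1 = (1, -1, -3, 3); ‖v_1‖ = 4.4721, so q_1 = (0.2236, -0.2236, -0.6708, 0.6708).
q_1·v_2 = 0.2236·(-1) + (-0.2236)·0 + (-0.6708)·2 + 0.6708·(-1) = -2.2361.
u_2 = v_2 + 2.2361·q_1 = (-0.5000, -0.5000, 0.5000, 0.5000).
‖u_2‖ = 1.0000, so q_2 = (-0.5000, -0.5000, 0.5000, 0.5000).

Q = [[0.2236, -0.5000], [-0.2236, -0.5000], [-0.6708, 0.5000], [0.6708, 0.5000]], R = [[4.4721, -2.2361], [0.0000, 1.0000]]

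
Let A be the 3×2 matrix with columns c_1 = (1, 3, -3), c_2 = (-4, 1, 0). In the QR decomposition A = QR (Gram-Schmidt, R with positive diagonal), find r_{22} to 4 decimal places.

c_1 = (1, 3, -3); ‖c_1‖ = 4.3589, so q_1 = (0.2294, 0.6882, -0.6882).
q_1·c_2 = 0.2294·(-4) + 0.6882·1 + (-0.6882)·0 = -0.2294.
u_2 = c_2 + 0.2294·q_1 = (-3.9474, 1.1579, -0.1579).
r_{22} = ‖u_2‖ = 4.1167.

r_{22} = 4.1167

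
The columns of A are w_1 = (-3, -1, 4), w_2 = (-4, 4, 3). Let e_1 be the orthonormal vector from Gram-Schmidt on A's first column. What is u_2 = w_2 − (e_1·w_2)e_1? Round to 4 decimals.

w_1 = (-3, -1, 4); ‖w_1‖ = 5.0990, so e_1 = (-0.5883, -0.1961, 0.7845).
e_1·w_2 = (-0.5883)·(-4) + (-0.1961)·4 + 0.7845·3 = 3.9223.
u_2 = w_2 − 3.9223·e_1 = (-1.6923, 4.7692, -0.0769).

u_2 = (-1.6923, 4.7692, -0.0769)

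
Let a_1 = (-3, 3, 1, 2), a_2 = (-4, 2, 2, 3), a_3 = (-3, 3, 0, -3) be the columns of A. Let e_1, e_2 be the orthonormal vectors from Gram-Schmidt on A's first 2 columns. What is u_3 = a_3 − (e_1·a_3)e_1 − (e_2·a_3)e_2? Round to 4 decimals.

e_1 = a_1/‖a_1‖ = (-3, 3, 1, 2)/4.7958 = (-0.6255, 0.6255, 0.2085, 0.4170).
r_{12} = e_1·a_2 = 5.4214.
u_2 = a_2 − 5.4214·e_1 = (-0.6087, -1.3913, 0.8696, 0.7391).
‖u_2‖ = 1.8997, so e_2 = (-0.3204, -0.7324, 0.4577, 0.3891).
r_{13} = e_1·a_3 = 2.5022; r_{23} = e_2·a_3 = -2.4032.
u_3 = a_3 − 2.5022·e_1 + 2.4032·e_2 = (-2.2048, -0.3253, 0.5783, -3.1084).

u_3 = (-2.2048, -0.3253, 0.5783, -3.1084)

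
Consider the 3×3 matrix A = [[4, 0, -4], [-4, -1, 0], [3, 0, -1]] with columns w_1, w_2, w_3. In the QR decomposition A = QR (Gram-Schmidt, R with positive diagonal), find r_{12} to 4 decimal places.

w_1 = (4, -4, 3); ‖w_1‖ = 6.4031, so e_1 = (0.6247, -0.6247, 0.4685).
r_{12} = e_1·w_2 = 0.6247.

r_{12} = 0.6247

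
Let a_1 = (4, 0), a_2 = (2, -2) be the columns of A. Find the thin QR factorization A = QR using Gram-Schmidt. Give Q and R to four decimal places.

q_1 = a_1/‖a_1‖ = (4, 0)/4.0000 = (1.0000, 0.0000).
r_{12} = q_1·a_2 = 2.0000.
u_2 = a_2 − 2.0000·q_1 = (0.0000, -2.0000).
‖u_2‖ = 2.0000, so q_2 = (0.0000, -1.0000).

Q = [[1.0000, 0.0000], [0.0000, -1.0000]], R = [[4.0000, 2.0000], [0.0000, 2.0000]]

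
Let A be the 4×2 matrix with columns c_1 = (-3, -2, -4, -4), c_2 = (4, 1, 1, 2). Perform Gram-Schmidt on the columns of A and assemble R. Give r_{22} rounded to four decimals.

e_1 = c_1/‖c_1‖ = (-3, -2, -4, -4)/6.7082 = (-0.4472, -0.2981, -0.5963, -0.5963).
r_{12} = e_1·c_2 = -3.8759.
u_2 = c_2 + 3.8759·e_1 = (2.2667, -0.1556, -1.3111, -0.3111).
r_{22} = ‖u_2‖ = 2.6415.

r_{22} = 2.6415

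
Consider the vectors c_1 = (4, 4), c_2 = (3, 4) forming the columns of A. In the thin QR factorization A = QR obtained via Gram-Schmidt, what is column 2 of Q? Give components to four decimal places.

q_2 = (-0.7071, 0.7071)

q_1 = c_1/‖c_1‖ = (4, 4)/5.6569 = (0.7071, 0.7071).
r_{12} = q_1·c_2 = 4.9497.
u_2 = c_2 − 4.9497·q_1 = (-0.5000, 0.5000).
‖u_2‖ = 0.7071, so q_2 = (-0.7071, 0.7071).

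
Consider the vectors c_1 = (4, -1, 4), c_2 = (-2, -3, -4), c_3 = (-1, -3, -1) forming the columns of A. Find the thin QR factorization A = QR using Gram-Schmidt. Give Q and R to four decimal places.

Q = [[0.6963, 0.1379, -0.7044], [-0.1741, -0.9196, -0.3522], [0.6963, -0.3678, 0.6163]], R = [[5.7446, -3.6556, -0.8704], [0.0000, 3.9543, 2.9887], [0.0000, 0.0000, 1.1446]]

c_1 = (4, -1, 4); ‖c_1‖ = 5.7446, so q_1 = (0.6963, -0.1741, 0.6963).
q_1·c_2 = 0.6963·(-2) + (-0.1741)·(-3) + 0.6963·(-4) = -3.6556.
u_2 = c_2 + 3.6556·q_1 = (0.5455, -3.6364, -1.4545).
‖u_2‖ = 3.9543, so q_2 = (0.1379, -0.9196, -0.3678).
q_1·c_3 = 0.6963·(-1) + (-0.1741)·(-3) + 0.6963·(-1) = -0.8704; q_2·c_3 = 0.1379·(-1) + (-0.9196)·(-3) + (-0.3678)·(-1) = 2.9887.
u_3 = c_3 + 0.8704·q_1 − 2.9887·q_2 = (-0.8062, -0.4031, 0.7054).
‖u_3‖ = 1.1446, so q_3 = (-0.7044, -0.3522, 0.6163).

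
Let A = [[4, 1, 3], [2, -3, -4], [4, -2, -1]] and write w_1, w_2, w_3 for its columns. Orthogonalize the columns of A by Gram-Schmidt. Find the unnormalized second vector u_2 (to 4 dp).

u_2 = (2.1111, -2.4444, -0.8889)

w_1 = (4, 2, 4); ‖w_1‖ = 6.0000, so q_1 = (0.6667, 0.3333, 0.6667).
q_1·w_2 = 0.6667·1 + 0.3333·(-3) + 0.6667·(-2) = -1.6667.
u_2 = w_2 + 1.6667·q_1 = (2.1111, -2.4444, -0.8889).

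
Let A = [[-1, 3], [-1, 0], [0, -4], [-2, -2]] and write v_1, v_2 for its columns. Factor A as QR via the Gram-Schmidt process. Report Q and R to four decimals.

Q = [[-0.4082, 0.5897], [-0.4082, 0.0310], [0.0000, -0.7449], [-0.8165, -0.3104]], R = [[2.4495, 0.4082], [0.0000, 5.3697]]

q_1 = v_1/‖v_1‖ = (-1, -1, 0, -2)/2.4495 = (-0.4082, -0.4082, 0.0000, -0.8165).
r_{12} = q_1·v_2 = 0.4082.
u_2 = v_2 − 0.4082·q_1 = (3.1667, 0.1667, -4.0000, -1.6667).
‖u_2‖ = 5.3697, so q_2 = (0.5897, 0.0310, -0.7449, -0.3104).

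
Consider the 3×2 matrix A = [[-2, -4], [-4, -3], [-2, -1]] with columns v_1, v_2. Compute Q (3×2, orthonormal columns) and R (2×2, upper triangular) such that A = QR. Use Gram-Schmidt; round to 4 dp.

Q = [[-0.4082, -0.8971], [-0.8165, 0.2760], [-0.4082, 0.3450]], R = [[4.8990, 4.4907], [0.0000, 2.4152]]

v_1 = (-2, -4, -2); ‖v_1‖ = 4.8990, so e_1 = (-0.4082, -0.8165, -0.4082).
e_1·v_2 = (-0.4082)·(-4) + (-0.8165)·(-3) + (-0.4082)·(-1) = 4.4907.
u_2 = v_2 − 4.4907·e_1 = (-2.1667, 0.6667, 0.8333).
‖u_2‖ = 2.4152, so e_2 = (-0.8971, 0.2760, 0.3450).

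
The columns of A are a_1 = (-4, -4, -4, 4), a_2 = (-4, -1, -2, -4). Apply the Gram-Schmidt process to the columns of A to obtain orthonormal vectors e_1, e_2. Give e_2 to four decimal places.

a_1 = (-4, -4, -4, 4); ‖a_1‖ = 8.0000, so e_1 = (-0.5000, -0.5000, -0.5000, 0.5000).
e_1·a_2 = (-0.5000)·(-4) + (-0.5000)·(-1) + (-0.5000)·(-2) + 0.5000·(-4) = 1.5000.
u_2 = a_2 − 1.5000·e_1 = (-3.2500, -0.2500, -1.2500, -4.7500).
‖u_2‖ = 5.8949, so e_2 = (-0.5513, -0.0424, -0.2120, -0.8058).

e_2 = (-0.5513, -0.0424, -0.2120, -0.8058)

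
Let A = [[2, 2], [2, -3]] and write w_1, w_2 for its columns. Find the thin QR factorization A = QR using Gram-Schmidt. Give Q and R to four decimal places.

Q = [[0.7071, 0.7071], [0.7071, -0.7071]], R = [[2.8284, -0.7071], [0.0000, 3.5355]]

e_1 = w_1/‖w_1‖ = (2, 2)/2.8284 = (0.7071, 0.7071).
r_{12} = e_1·w_2 = -0.7071.
u_2 = w_2 + 0.7071·e_1 = (2.5000, -2.5000).
‖u_2‖ = 3.5355, so e_2 = (0.7071, -0.7071).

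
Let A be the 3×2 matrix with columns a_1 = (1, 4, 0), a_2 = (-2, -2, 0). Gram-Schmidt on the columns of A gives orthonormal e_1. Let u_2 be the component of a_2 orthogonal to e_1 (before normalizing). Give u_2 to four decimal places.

a_1 = (1, 4, 0); ‖a_1‖ = 4.1231, so e_1 = (0.2425, 0.9701, 0.0000).
e_1·a_2 = 0.2425·(-2) + 0.9701·(-2) + 0.0000·0 = -2.4254.
u_2 = a_2 + 2.4254·e_1 = (-1.4118, 0.3529, 0.0000).

u_2 = (-1.4118, 0.3529, 0.0000)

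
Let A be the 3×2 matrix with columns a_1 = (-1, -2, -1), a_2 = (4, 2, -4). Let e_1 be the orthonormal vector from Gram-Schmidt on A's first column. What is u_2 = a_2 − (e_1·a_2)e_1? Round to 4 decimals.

u_2 = (3.3333, 0.6667, -4.6667)

a_1 = (-1, -2, -1); ‖a_1‖ = 2.4495, so e_1 = (-0.4082, -0.8165, -0.4082).
e_1·a_2 = (-0.4082)·4 + (-0.8165)·2 + (-0.4082)·(-4) = -1.6330.
u_2 = a_2 + 1.6330·e_1 = (3.3333, 0.6667, -4.6667).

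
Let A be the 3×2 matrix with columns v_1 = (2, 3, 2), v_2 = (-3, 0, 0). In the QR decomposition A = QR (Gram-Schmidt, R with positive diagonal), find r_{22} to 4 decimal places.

q_1 = v_1/‖v_1‖ = (2, 3, 2)/4.1231 = (0.4851, 0.7276, 0.4851).
r_{12} = q_1·v_2 = -1.4552.
u_2 = v_2 + 1.4552·q_1 = (-2.2941, 1.0588, 0.7059).
r_{22} = ‖u_2‖ = 2.6234.

r_{22} = 2.6234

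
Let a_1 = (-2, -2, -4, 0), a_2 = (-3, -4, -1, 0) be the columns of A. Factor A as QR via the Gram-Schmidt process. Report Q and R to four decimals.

a_1 = (-2, -2, -4, 0); ‖a_1‖ = 4.8990, so e_1 = (-0.4082, -0.4082, -0.8165, 0.0000).
e_1·a_2 = (-0.4082)·(-3) + (-0.4082)·(-4) + (-0.8165)·(-1) + 0.0000·0 = 3.6742.
u_2 = a_2 − 3.6742·e_1 = (-1.5000, -2.5000, 2.0000, 0.0000).
‖u_2‖ = 3.5355, so e_2 = (-0.4243, -0.7071, 0.5657, 0.0000).

Q = [[-0.4082, -0.4243], [-0.4082, -0.7071], [-0.8165, 0.5657], [0.0000, 0.0000]], R = [[4.8990, 3.6742], [0.0000, 3.5355]]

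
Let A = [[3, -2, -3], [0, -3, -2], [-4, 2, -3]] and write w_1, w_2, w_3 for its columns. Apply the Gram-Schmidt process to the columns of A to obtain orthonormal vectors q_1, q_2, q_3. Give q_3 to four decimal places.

q_1 = w_1/‖w_1‖ = (3, 0, -4)/5.0000 = (0.6000, 0.0000, -0.8000).
r_{12} = q_1·w_2 = -2.8000.
u_2 = w_2 + 2.8000·q_1 = (-0.3200, -3.0000, -0.2400).
‖u_2‖ = 3.0265, so q_2 = (-0.1057, -0.9912, -0.0793).
r_{13} = q_1·w_3 = 0.6000; r_{23} = q_2·w_3 = 2.5375.
u_3 = w_3 − 0.6000·q_1 − 2.5375·q_2 = (-3.0917, 0.5153, -2.3188).
‖u_3‖ = 3.8988, so q_3 = (-0.7930, 0.1322, -0.5947).

q_3 = (-0.7930, 0.1322, -0.5947)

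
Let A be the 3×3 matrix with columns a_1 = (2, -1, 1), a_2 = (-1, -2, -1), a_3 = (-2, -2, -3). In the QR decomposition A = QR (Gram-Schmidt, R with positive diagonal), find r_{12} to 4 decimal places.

e_1 = a_1/‖a_1‖ = (2, -1, 1)/2.4495 = (0.8165, -0.4082, 0.4082).
r_{12} = e_1·a_2 = -0.4082.

r_{12} = -0.4082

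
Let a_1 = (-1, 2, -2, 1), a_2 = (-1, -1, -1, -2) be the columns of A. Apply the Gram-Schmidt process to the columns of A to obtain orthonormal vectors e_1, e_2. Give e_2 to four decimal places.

e_2 = (-0.4188, -0.3046, -0.4568, -0.7233)

e_1 = a_1/‖a_1‖ = (-1, 2, -2, 1)/3.1623 = (-0.3162, 0.6325, -0.6325, 0.3162).
r_{12} = e_1·a_2 = -0.3162.
u_2 = a_2 + 0.3162·e_1 = (-1.1000, -0.8000, -1.2000, -1.9000).
‖u_2‖ = 2.6268, so e_2 = (-0.4188, -0.3046, -0.4568, -0.7233).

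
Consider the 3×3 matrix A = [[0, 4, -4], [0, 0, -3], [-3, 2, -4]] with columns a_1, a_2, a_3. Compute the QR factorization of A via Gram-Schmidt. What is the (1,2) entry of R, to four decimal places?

a_1 = (0, 0, -3); ‖a_1‖ = 3.0000, so q_1 = (0.0000, 0.0000, -1.0000).
r_{12} = q_1·a_2 = -2.0000.

r_{12} = -2.0000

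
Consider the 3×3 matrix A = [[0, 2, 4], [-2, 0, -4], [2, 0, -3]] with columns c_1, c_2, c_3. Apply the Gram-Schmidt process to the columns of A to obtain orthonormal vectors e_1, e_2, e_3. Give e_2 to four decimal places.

e_2 = (1.0000, 0.0000, 0.0000)

e_1 = c_1/‖c_1‖ = (0, -2, 2)/2.8284 = (0.0000, -0.7071, 0.7071).
r_{12} = e_1·c_2 = 0.0000.
u_2 = c_2 + 0.0000·e_1 = (2.0000, 0.0000, 0.0000).
‖u_2‖ = 2.0000, so e_2 = (1.0000, 0.0000, 0.0000).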